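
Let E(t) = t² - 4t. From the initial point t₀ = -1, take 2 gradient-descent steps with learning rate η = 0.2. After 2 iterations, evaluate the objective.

E′(t) = 2t - 4
t₁ = -1 − 0.2·(-6) = 0.2
t₂ = 0.2 − 0.2·(-3.6) = 0.92
E(0.92) = -2.8336

-2.8336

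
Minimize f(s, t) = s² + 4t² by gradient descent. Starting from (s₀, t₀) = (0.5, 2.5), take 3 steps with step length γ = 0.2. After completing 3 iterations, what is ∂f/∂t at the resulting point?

∇f = (2s, 8t)
(s₁, t₁) = (0.5, 2.5) − 0.2·(1, 20) = (0.3, -1.5)
(s₂, t₂) = (0.3, -1.5) − 0.2·(0.6, -12) = (0.18, 0.9)
(s₃, t₃) = (0.18, 0.9) − 0.2·(0.36, 7.2) = (0.108, -0.54)
∂f/∂t at (0.108, -0.54) = -4.32

-4.32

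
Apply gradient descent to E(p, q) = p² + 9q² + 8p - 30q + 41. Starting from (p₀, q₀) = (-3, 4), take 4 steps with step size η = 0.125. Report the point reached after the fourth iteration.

∇E = (2p + 8, 18q - 30)
(p₁, q₁) = (-3, 4) − 0.125·(2, 42) = (-3.25, -1.25)
(p₂, q₂) = (-3.25, -1.25) − 0.125·(1.5, -52.5) = (-3.4375, 5.3125)
(p₃, q₃) = (-3.4375, 5.3125) − 0.125·(1.125, 65.625) = (-3.578125, -2.890625)
(p₄, q₄) = (-3.578125, -2.890625) − 0.125·(0.84375, -82.03125) = (-3.68359375, 7.36328125)

(-3.68359375, 7.36328125)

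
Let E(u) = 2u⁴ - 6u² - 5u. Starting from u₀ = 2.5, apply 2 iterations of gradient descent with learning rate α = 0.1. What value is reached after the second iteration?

205.9

E′(u) = 8u³ - 12u - 5
u₁ = 2.5 − 0.1·90 = -6.5
u₂ = -6.5 − 0.1·(-2124) = 205.9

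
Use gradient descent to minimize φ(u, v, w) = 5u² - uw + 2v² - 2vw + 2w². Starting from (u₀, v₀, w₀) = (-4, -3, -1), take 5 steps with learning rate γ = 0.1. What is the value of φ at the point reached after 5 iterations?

1.1162409361

∇φ = (10u - w, 4v - 2w, -u - 2v + 4w)
(u₁, v₁, w₁) = (-4, -3, -1) − 0.1·(-39, -10, 6) = (-0.1, -2, -1.6)
(u₂, v₂, w₂) = (-0.1, -2, -1.6) − 0.1·(0.6, -4.8, -2.3) = (-0.16, -1.52, -1.37)
(u₃, v₃, w₃) = (-0.16, -1.52, -1.37) − 0.1·(-0.23, -3.34, -2.28) = (-0.137, -1.186, -1.142)
(u₄, v₄, w₄) = (-0.137, -1.186, -1.142) − 0.1·(-0.228, -2.46, -2.059) = (-0.1142, -0.94, -0.9361)
(u₅, v₅, w₅) = (-0.1142, -0.94, -0.9361) − 0.1·(-0.2059, -1.8878, -1.7502) = (-0.09361, -0.75122, -0.76108)
φ(-0.09361, -0.75122, -0.76108) = 1.1162409361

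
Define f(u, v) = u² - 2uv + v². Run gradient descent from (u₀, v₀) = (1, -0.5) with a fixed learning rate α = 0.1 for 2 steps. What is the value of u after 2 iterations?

∇f = (2u - 2v, -2u + 2v)
(u₁, v₁) = (1, -0.5) − 0.1·(3, -3) = (0.7, -0.2)
(u₂, v₂) = (0.7, -0.2) − 0.1·(1.8, -1.8) = (0.52, -0.02)
u = 0.52

0.52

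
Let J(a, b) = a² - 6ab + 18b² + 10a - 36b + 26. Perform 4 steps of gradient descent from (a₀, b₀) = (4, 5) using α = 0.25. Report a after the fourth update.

∇J = (2a - 6b + 10, -6a + 36b - 36)
(a₁, b₁) = (4, 5) − 0.25·(-12, 120) = (7, -25)
(a₂, b₂) = (7, -25) − 0.25·(174, -978) = (-36.5, 219.5)
(a₃, b₃) = (-36.5, 219.5) − 0.25·(-1380, 8085) = (308.5, -1801.75)
(a₄, b₄) = (308.5, -1801.75) − 0.25·(11437.5, -66750) = (-2550.875, 14885.75)
a = -2550.875

-2550.875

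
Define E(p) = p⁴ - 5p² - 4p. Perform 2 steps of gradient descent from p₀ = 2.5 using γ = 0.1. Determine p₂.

E′(p) = 4p³ - 10p - 4
Step 1: E′(2.5) = 33.5; p₁ = 2.5 − 0.1·33.5 = -0.85
Step 2: E′(-0.85) = 2.0435; p₂ = -0.85 − 0.1·2.0435 = -1.05435

-1.05435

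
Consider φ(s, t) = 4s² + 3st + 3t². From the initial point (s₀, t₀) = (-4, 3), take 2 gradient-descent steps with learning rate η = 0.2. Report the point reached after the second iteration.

∇φ = (8s + 3t, 3s + 6t)
Step 1: at (-4, 3), ∇φ = (-23, 6) → (-4, 3) − 0.2·(-23, 6) = (0.6, 1.8)
Step 2: at (0.6, 1.8), ∇φ = (10.2, 12.6) → (0.6, 1.8) − 0.2·(10.2, 12.6) = (-1.44, -0.72)

(-1.44, -0.72)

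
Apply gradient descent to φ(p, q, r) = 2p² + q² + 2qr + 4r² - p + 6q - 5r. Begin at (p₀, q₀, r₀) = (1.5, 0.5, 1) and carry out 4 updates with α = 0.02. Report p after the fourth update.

1.1454912

∇φ = (4p - 1, 2q + 2r + 6, 2q + 8r - 5)
Step 1: at (1.5, 0.5, 1), ∇φ = (5, 9, 4) → (1.5, 0.5, 1) − 0.02·(5, 9, 4) = (1.4, 0.32, 0.92)
Step 2: at (1.4, 0.32, 0.92), ∇φ = (4.6, 8.48, 3) → (1.4, 0.32, 0.92) − 0.02·(4.6, 8.48, 3) = (1.308, 0.1504, 0.86)
Step 3: at (1.308, 0.1504, 0.86), ∇φ = (4.232, 8.0208, 2.1808) → (1.308, 0.1504, 0.86) − 0.02·(4.232, 8.0208, 2.1808) = (1.22336, -0.010016, 0.816384)
Step 4: at (1.22336, -0.010016, 0.816384), ∇φ = (3.89344, 7.612736, 1.51104) → (1.22336, -0.010016, 0.816384) − 0.02·(3.89344, 7.612736, 1.51104) = (1.1454912, -0.16227072, 0.7861632)
p = 1.1454912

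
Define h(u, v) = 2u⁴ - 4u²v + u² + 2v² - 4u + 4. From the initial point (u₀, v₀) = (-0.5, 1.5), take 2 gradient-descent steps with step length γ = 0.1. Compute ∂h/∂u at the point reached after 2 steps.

∇h = (8u³ - 8uv + 2u - 4, -4u² + 4v)
(u₁, v₁) = (-0.5, 1.5) − 0.1·(0, 5) = (-0.5, 1)
(u₂, v₂) = (-0.5, 1) − 0.1·(-2, 3) = (-0.3, 0.7)
∂h/∂u at (-0.3, 0.7) = -3.136

-3.136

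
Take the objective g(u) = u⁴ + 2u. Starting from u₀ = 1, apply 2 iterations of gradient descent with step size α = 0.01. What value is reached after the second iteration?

g′(u) = 4u³ + 2
Step 1: g′(1) = 6; u₁ = 1 − 0.01·6 = 0.94
Step 2: g′(0.94) = 5.322336; u₂ = 0.94 − 0.01·5.322336 = 0.88677664

0.88677664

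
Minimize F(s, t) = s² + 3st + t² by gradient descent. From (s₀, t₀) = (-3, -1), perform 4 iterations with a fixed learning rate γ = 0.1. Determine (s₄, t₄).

(-1.5891, 1.3391)

∇F = (2s + 3t, 3s + 2t)
Step 1: at (-3, -1), ∇F = (-9, -11) → (-3, -1) − 0.1·(-9, -11) = (-2.1, 0.1)
Step 2: at (-2.1, 0.1), ∇F = (-3.9, -6.1) → (-2.1, 0.1) − 0.1·(-3.9, -6.1) = (-1.71, 0.71)
Step 3: at (-1.71, 0.71), ∇F = (-1.29, -3.71) → (-1.71, 0.71) − 0.1·(-1.29, -3.71) = (-1.581, 1.081)
Step 4: at (-1.581, 1.081), ∇F = (0.081, -2.581) → (-1.581, 1.081) − 0.1·(0.081, -2.581) = (-1.5891, 1.3391)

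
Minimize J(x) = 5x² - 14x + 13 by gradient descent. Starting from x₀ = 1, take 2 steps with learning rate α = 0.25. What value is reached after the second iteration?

J′(x) = 10x - 14
x₁ = 1 − 0.25·(-4) = 2
x₂ = 2 − 0.25·6 = 0.5

0.5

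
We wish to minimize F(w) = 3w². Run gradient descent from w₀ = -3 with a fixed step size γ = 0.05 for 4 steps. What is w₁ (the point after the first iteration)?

-2.1

F′(w) = 6w
Step 1: F′(-3) = -18; w₁ = -3 − 0.05·(-18) = -2.1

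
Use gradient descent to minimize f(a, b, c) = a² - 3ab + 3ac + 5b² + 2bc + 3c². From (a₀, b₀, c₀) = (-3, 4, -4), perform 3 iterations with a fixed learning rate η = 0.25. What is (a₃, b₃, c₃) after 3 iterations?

∇f = (2a - 3b + 3c, -3a + 10b + 2c, 3a + 2b + 6c)
(a₁, b₁, c₁) = (-3, 4, -4) − 0.25·(-30, 41, -25) = (4.5, -6.25, 2.25)
(a₂, b₂, c₂) = (4.5, -6.25, 2.25) − 0.25·(34.5, -71.5, 14.5) = (-4.125, 11.625, -1.375)
(a₃, b₃, c₃) = (-4.125, 11.625, -1.375) − 0.25·(-47.25, 125.875, 2.625) = (7.6875, -19.84375, -2.03125)

(7.6875, -19.84375, -2.03125)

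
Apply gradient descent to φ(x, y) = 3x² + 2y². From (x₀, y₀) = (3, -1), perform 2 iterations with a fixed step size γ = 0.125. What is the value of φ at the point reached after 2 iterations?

0.23046875

∇φ = (6x, 4y)
(x₁, y₁) = (3, -1) − 0.125·(18, -4) = (0.75, -0.5)
(x₂, y₂) = (0.75, -0.5) − 0.125·(4.5, -2) = (0.1875, -0.25)
φ(0.1875, -0.25) = 0.23046875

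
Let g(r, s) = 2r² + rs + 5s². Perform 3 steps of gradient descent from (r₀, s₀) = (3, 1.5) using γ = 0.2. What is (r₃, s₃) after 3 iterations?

∇g = (4r + s, r + 10s)
(r₁, s₁) = (3, 1.5) − 0.2·(13.5, 18) = (0.3, -2.1)
(r₂, s₂) = (0.3, -2.1) − 0.2·(-0.9, -20.7) = (0.48, 2.04)
(r₃, s₃) = (0.48, 2.04) − 0.2·(3.96, 20.88) = (-0.312, -2.136)

(-0.312, -2.136)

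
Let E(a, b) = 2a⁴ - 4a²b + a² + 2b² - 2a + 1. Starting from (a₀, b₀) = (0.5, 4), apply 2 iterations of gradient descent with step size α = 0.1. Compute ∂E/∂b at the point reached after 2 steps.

∇E = (8a³ - 8ab + 2a - 2, -4a² + 4b)
Step 1: at (0.5, 4), ∇E = (-16, 15) → (0.5, 4) − 0.1·(-16, 15) = (2.1, 2.5)
Step 2: at (2.1, 2.5), ∇E = (34.288, -7.64) → (2.1, 2.5) − 0.1·(34.288, -7.64) = (-1.3288, 3.264)
∂E/∂b at (-1.3288, 3.264) = 5.99316224

5.99316224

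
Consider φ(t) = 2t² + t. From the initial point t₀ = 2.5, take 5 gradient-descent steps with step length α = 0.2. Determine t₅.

φ′(t) = 4t + 1
Step 1: φ′(2.5) = 11; t₁ = 2.5 − 0.2·11 = 0.3
Step 2: φ′(0.3) = 2.2; t₂ = 0.3 − 0.2·2.2 = -0.14
Step 3: φ′(-0.14) = 0.44; t₃ = -0.14 − 0.2·0.44 = -0.228
Step 4: φ′(-0.228) = 0.088; t₄ = -0.228 − 0.2·0.088 = -0.2456
Step 5: φ′(-0.2456) = 0.0176; t₅ = -0.2456 − 0.2·0.0176 = -0.24912

-0.24912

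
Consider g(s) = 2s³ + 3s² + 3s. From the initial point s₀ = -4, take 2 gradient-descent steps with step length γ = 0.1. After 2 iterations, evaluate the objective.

g′(s) = 6s² + 6s + 3
s₁ = -4 − 0.1·75 = -11.5
s₂ = -11.5 − 0.1·727.5 = -84.25
g(-84.25) = -1174982.09375

-1174982.09375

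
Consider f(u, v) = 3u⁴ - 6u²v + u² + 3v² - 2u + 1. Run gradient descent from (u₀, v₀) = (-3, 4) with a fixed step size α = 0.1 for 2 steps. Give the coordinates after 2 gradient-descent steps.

(-4587.6144, 152.584)

∇f = (12u³ - 12uv + 2u - 2, -6u² + 6v)
(u₁, v₁) = (-3, 4) − 0.1·(-188, -30) = (15.8, 7)
(u₂, v₂) = (15.8, 7) − 0.1·(46034.144, -1455.84) = (-4587.6144, 152.584)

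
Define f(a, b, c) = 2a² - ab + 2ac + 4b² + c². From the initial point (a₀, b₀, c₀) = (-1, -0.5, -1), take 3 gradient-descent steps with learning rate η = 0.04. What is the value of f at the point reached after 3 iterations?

1.444345643008

∇f = (4a - b + 2c, -a + 8b, 2a + 2c)
Step 1: at (-1, -0.5, -1), ∇f = (-5.5, -3, -4) → (-1, -0.5, -1) − 0.04·(-5.5, -3, -4) = (-0.78, -0.38, -0.84)
Step 2: at (-0.78, -0.38, -0.84), ∇f = (-4.42, -2.26, -3.24) → (-0.78, -0.38, -0.84) − 0.04·(-4.42, -2.26, -3.24) = (-0.6032, -0.2896, -0.7104)
Step 3: at (-0.6032, -0.2896, -0.7104), ∇f = (-3.544, -1.7136, -2.6272) → (-0.6032, -0.2896, -0.7104) − 0.04·(-3.544, -1.7136, -2.6272) = (-0.46144, -0.221056, -0.605312)
f(-0.46144, -0.221056, -0.605312) = 1.444345643008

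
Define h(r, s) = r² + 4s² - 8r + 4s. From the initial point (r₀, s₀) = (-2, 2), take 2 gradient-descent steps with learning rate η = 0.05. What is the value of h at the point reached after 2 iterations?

∇h = (2r - 8, 8s + 4)
Step 1: at (-2, 2), ∇h = (-12, 20) → (-2, 2) − 0.05·(-12, 20) = (-1.4, 1)
Step 2: at (-1.4, 1), ∇h = (-10.8, 12) → (-1.4, 1) − 0.05·(-10.8, 12) = (-0.86, 0.4)
h(-0.86, 0.4) = 9.8596

9.8596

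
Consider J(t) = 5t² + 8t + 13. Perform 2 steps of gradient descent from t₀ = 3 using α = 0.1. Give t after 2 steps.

J′(t) = 10t + 8
Step 1: J′(3) = 38; t₁ = 3 − 0.1·38 = -0.8
Step 2: J′(-0.8) = 0; t₂ = -0.8 − 0.1·0 = -0.8

-0.8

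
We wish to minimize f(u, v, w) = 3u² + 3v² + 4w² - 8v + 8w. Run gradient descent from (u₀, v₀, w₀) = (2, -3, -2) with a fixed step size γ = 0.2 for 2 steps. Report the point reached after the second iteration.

(0.08, 1.16, -1.36)

∇f = (6u, 6v - 8, 8w + 8)
(u₁, v₁, w₁) = (2, -3, -2) − 0.2·(12, -26, -8) = (-0.4, 2.2, -0.4)
(u₂, v₂, w₂) = (-0.4, 2.2, -0.4) − 0.2·(-2.4, 5.2, 4.8) = (0.08, 1.16, -1.36)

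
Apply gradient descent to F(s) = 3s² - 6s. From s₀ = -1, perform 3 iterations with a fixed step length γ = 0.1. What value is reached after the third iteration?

0.872

F′(s) = 6s - 6
s₁ = -1 − 0.1·(-12) = 0.2
s₂ = 0.2 − 0.1·(-4.8) = 0.68
s₃ = 0.68 − 0.1·(-1.92) = 0.872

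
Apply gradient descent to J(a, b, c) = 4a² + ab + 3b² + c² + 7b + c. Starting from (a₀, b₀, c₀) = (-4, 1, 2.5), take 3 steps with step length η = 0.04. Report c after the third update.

1.836064

∇J = (8a + b, a + 6b + 7, 2c + 1)
Step 1: at (-4, 1, 2.5), ∇J = (-31, 9, 6) → (-4, 1, 2.5) − 0.04·(-31, 9, 6) = (-2.76, 0.64, 2.26)
Step 2: at (-2.76, 0.64, 2.26), ∇J = (-21.44, 8.08, 5.52) → (-2.76, 0.64, 2.26) − 0.04·(-21.44, 8.08, 5.52) = (-1.9024, 0.3168, 2.0392)
Step 3: at (-1.9024, 0.3168, 2.0392), ∇J = (-14.9024, 6.9984, 5.0784) → (-1.9024, 0.3168, 2.0392) − 0.04·(-14.9024, 6.9984, 5.0784) = (-1.306304, 0.036864, 1.836064)
c = 1.836064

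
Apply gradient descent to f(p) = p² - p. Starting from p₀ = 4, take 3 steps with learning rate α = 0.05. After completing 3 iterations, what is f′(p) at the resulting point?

5.103

f′(p) = 2p - 1
p₁ = 4 − 0.05·7 = 3.65
p₂ = 3.65 − 0.05·6.3 = 3.335
p₃ = 3.335 − 0.05·5.67 = 3.0515
f′(p) at (3.0515) = 5.103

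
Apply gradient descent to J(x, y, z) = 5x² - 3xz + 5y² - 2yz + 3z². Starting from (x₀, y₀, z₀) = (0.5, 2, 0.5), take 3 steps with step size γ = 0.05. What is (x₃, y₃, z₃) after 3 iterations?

∇J = (10x - 3z, 10y - 2z, -3x - 2y + 6z)
Step 1: at (0.5, 2, 0.5), ∇J = (3.5, 19, -2.5) → (0.5, 2, 0.5) − 0.05·(3.5, 19, -2.5) = (0.325, 1.05, 0.625)
Step 2: at (0.325, 1.05, 0.625), ∇J = (1.375, 9.25, 0.675) → (0.325, 1.05, 0.625) − 0.05·(1.375, 9.25, 0.675) = (0.25625, 0.5875, 0.59125)
Step 3: at (0.25625, 0.5875, 0.59125), ∇J = (0.78875, 4.6925, 1.60375) → (0.25625, 0.5875, 0.59125) − 0.05·(0.78875, 4.6925, 1.60375) = (0.2168125, 0.352875, 0.5110625)

(0.2168125, 0.352875, 0.5110625)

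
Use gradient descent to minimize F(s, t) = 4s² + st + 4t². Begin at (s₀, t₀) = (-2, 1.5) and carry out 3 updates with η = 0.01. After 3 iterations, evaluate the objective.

∇F = (8s + t, s + 8t)
(s₁, t₁) = (-2, 1.5) − 0.01·(-14.5, 10) = (-1.855, 1.4)
(s₂, t₂) = (-1.855, 1.4) − 0.01·(-13.44, 9.345) = (-1.7206, 1.30655)
(s₃, t₃) = (-1.7206, 1.30655) − 0.01·(-12.45825, 8.7318) = (-1.5960175, 1.219232)
F(-1.5960175, 1.219232) = 14.189278511961

14.189278511961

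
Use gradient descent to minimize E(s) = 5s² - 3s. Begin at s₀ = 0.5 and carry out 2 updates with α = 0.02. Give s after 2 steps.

0.428

E′(s) = 10s - 3
s₁ = 0.5 − 0.02·2 = 0.46
s₂ = 0.46 − 0.02·1.6 = 0.428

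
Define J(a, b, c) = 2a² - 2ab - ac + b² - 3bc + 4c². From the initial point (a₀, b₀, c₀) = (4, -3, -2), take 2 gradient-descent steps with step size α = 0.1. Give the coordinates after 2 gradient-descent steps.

(0.43, -1.71, -0.68)

∇J = (4a - 2b - c, -2a + 2b - 3c, -a - 3b + 8c)
Step 1: at (4, -3, -2), ∇J = (24, -8, -11) → (4, -3, -2) − 0.1·(24, -8, -11) = (1.6, -2.2, -0.9)
Step 2: at (1.6, -2.2, -0.9), ∇J = (11.7, -4.9, -2.2) → (1.6, -2.2, -0.9) − 0.1·(11.7, -4.9, -2.2) = (0.43, -1.71, -0.68)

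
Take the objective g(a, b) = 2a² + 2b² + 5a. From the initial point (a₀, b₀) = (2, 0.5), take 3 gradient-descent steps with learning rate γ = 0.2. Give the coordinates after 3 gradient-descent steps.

(-1.224, 0.004)

∇g = (4a + 5, 4b)
Step 1: at (2, 0.5), ∇g = (13, 2) → (2, 0.5) − 0.2·(13, 2) = (-0.6, 0.1)
Step 2: at (-0.6, 0.1), ∇g = (2.6, 0.4) → (-0.6, 0.1) − 0.2·(2.6, 0.4) = (-1.12, 0.02)
Step 3: at (-1.12, 0.02), ∇g = (0.52, 0.08) → (-1.12, 0.02) − 0.2·(0.52, 0.08) = (-1.224, 0.004)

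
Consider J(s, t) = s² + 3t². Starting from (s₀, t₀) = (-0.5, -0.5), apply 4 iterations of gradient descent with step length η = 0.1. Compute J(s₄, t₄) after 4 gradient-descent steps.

0.04243456

∇J = (2s, 6t)
Step 1: at (-0.5, -0.5), ∇J = (-1, -3) → (-0.5, -0.5) − 0.1·(-1, -3) = (-0.4, -0.2)
Step 2: at (-0.4, -0.2), ∇J = (-0.8, -1.2) → (-0.4, -0.2) − 0.1·(-0.8, -1.2) = (-0.32, -0.08)
Step 3: at (-0.32, -0.08), ∇J = (-0.64, -0.48) → (-0.32, -0.08) − 0.1·(-0.64, -0.48) = (-0.256, -0.032)
Step 4: at (-0.256, -0.032), ∇J = (-0.512, -0.192) → (-0.256, -0.032) − 0.1·(-0.512, -0.192) = (-0.2048, -0.0128)
J(-0.2048, -0.0128) = 0.04243456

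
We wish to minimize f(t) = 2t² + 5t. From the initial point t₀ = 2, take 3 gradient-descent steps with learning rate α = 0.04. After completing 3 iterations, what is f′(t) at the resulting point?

7.705152

f′(t) = 4t + 5
Step 1: f′(2) = 13; t₁ = 2 − 0.04·13 = 1.48
Step 2: f′(1.48) = 10.92; t₂ = 1.48 − 0.04·10.92 = 1.0432
Step 3: f′(1.0432) = 9.1728; t₃ = 1.0432 − 0.04·9.1728 = 0.676288
f′(t) at (0.676288) = 7.705152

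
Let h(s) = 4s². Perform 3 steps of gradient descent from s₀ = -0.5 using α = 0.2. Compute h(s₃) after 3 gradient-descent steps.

h′(s) = 8s
s₁ = -0.5 − 0.2·(-4) = 0.3
s₂ = 0.3 − 0.2·2.4 = -0.18
s₃ = -0.18 − 0.2·(-1.44) = 0.108
h(0.108) = 0.046656

0.046656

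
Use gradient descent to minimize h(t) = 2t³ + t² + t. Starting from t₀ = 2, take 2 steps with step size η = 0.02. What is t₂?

1.101232

h′(t) = 6t² + 2t + 1
t₁ = 2 − 0.02·29 = 1.42
t₂ = 1.42 − 0.02·15.9384 = 1.101232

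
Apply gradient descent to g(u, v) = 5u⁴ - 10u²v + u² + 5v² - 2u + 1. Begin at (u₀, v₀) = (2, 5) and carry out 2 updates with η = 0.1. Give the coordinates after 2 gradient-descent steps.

(-338.984, 33.64)

∇g = (20u³ - 20uv + 2u - 2, -10u² + 10v)
(u₁, v₁) = (2, 5) − 0.1·(-38, 10) = (5.8, 4)
(u₂, v₂) = (5.8, 4) − 0.1·(3447.84, -296.4) = (-338.984, 33.64)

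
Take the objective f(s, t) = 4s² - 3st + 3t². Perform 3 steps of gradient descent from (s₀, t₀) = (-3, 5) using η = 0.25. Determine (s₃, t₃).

(15.890625, -11.453125)

∇f = (8s - 3t, -3s + 6t)
(s₁, t₁) = (-3, 5) − 0.25·(-39, 39) = (6.75, -4.75)
(s₂, t₂) = (6.75, -4.75) − 0.25·(68.25, -48.75) = (-10.3125, 7.4375)
(s₃, t₃) = (-10.3125, 7.4375) − 0.25·(-104.8125, 75.5625) = (15.890625, -11.453125)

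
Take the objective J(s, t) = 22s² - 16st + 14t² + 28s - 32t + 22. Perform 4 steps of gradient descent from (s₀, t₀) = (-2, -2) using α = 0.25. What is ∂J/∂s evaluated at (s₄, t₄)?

∇J = (44s - 16t + 28, -16s + 28t - 32)
(s₁, t₁) = (-2, -2) − 0.25·(-28, -56) = (5, 12)
(s₂, t₂) = (5, 12) − 0.25·(56, 224) = (-9, -44)
(s₃, t₃) = (-9, -44) − 0.25·(336, -1120) = (-93, 236)
(s₄, t₄) = (-93, 236) − 0.25·(-7840, 8064) = (1867, -1780)
∂J/∂s at (1867, -1780) = 110656

110656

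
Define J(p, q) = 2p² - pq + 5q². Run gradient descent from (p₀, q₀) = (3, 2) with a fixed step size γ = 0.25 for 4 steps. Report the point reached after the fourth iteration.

∇J = (4p - q, -p + 10q)
(p₁, q₁) = (3, 2) − 0.25·(10, 17) = (0.5, -2.25)
(p₂, q₂) = (0.5, -2.25) − 0.25·(4.25, -23) = (-0.5625, 3.5)
(p₃, q₃) = (-0.5625, 3.5) − 0.25·(-5.75, 35.5625) = (0.875, -5.390625)
(p₄, q₄) = (0.875, -5.390625) − 0.25·(8.890625, -54.78125) = (-1.34765625, 8.3046875)

(-1.34765625, 8.3046875)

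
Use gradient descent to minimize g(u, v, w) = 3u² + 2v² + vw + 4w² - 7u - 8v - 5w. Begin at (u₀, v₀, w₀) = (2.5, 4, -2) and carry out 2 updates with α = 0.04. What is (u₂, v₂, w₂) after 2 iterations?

∇g = (6u - 7, 4v + w - 8, v + 8w - 5)
Step 1: at (2.5, 4, -2), ∇g = (8, 6, -17) → (2.5, 4, -2) − 0.04·(8, 6, -17) = (2.18, 3.76, -1.32)
Step 2: at (2.18, 3.76, -1.32), ∇g = (6.08, 5.72, -11.8) → (2.18, 3.76, -1.32) − 0.04·(6.08, 5.72, -11.8) = (1.9368, 3.5312, -0.848)

(1.9368, 3.5312, -0.848)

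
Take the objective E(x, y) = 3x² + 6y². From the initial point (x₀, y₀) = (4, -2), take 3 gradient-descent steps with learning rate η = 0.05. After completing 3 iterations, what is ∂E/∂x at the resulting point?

∇E = (6x, 12y)
Step 1: at (4, -2), ∇E = (24, -24) → (4, -2) − 0.05·(24, -24) = (2.8, -0.8)
Step 2: at (2.8, -0.8), ∇E = (16.8, -9.6) → (2.8, -0.8) − 0.05·(16.8, -9.6) = (1.96, -0.32)
Step 3: at (1.96, -0.32), ∇E = (11.76, -3.84) → (1.96, -0.32) − 0.05·(11.76, -3.84) = (1.372, -0.128)
∂E/∂x at (1.372, -0.128) = 8.232

8.232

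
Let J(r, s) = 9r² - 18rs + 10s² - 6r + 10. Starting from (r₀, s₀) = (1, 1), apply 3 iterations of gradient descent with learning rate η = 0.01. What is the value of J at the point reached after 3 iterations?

∇J = (18r - 18s - 6, -18r + 20s)
Step 1: at (1, 1), ∇J = (-6, 2) → (1, 1) − 0.01·(-6, 2) = (1.06, 0.98)
Step 2: at (1.06, 0.98), ∇J = (-4.56, 0.52) → (1.06, 0.98) − 0.01·(-4.56, 0.52) = (1.1056, 0.9748)
Step 3: at (1.1056, 0.9748), ∇J = (-3.6456, -0.4048) → (1.1056, 0.9748) − 0.01·(-3.6456, -0.4048) = (1.142056, 0.978848)
J(1.142056, 0.978848) = 4.34553906848

4.34553906848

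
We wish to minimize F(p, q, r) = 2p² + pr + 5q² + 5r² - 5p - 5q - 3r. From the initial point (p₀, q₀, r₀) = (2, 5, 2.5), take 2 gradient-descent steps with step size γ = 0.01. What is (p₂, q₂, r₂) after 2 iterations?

(1.8946, 4.145, 2.04455)

∇F = (4p + r - 5, 10q - 5, p + 10r - 3)
Step 1: at (2, 5, 2.5), ∇F = (5.5, 45, 24) → (2, 5, 2.5) − 0.01·(5.5, 45, 24) = (1.945, 4.55, 2.26)
Step 2: at (1.945, 4.55, 2.26), ∇F = (5.04, 40.5, 21.545) → (1.945, 4.55, 2.26) − 0.01·(5.04, 40.5, 21.545) = (1.8946, 4.145, 2.04455)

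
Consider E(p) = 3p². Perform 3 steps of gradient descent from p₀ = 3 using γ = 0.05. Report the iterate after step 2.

E′(p) = 6p
Step 1: E′(3) = 18; p₁ = 3 − 0.05·18 = 2.1
Step 2: E′(2.1) = 12.6; p₂ = 2.1 − 0.05·12.6 = 1.47

1.47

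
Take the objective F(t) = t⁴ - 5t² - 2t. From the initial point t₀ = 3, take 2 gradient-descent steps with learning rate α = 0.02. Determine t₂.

1.55665664

F′(t) = 4t³ - 10t - 2
t₁ = 3 − 0.02·76 = 1.48
t₂ = 1.48 − 0.02·(-3.832832) = 1.55665664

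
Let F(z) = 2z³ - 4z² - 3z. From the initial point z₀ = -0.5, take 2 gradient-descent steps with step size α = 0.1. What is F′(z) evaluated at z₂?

19.6509375

F′(z) = 6z² - 8z - 3
z₁ = -0.5 − 0.1·2.5 = -0.75
z₂ = -0.75 − 0.1·6.375 = -1.3875
F′(z) at (-1.3875) = 19.6509375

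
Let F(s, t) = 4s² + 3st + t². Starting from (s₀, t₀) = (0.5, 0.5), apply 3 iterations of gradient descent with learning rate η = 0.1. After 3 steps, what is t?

0.1975

∇F = (8s + 3t, 3s + 2t)
Step 1: at (0.5, 0.5), ∇F = (5.5, 2.5) → (0.5, 0.5) − 0.1·(5.5, 2.5) = (-0.05, 0.25)
Step 2: at (-0.05, 0.25), ∇F = (0.35, 0.35) → (-0.05, 0.25) − 0.1·(0.35, 0.35) = (-0.085, 0.215)
Step 3: at (-0.085, 0.215), ∇F = (-0.035, 0.175) → (-0.085, 0.215) − 0.1·(-0.035, 0.175) = (-0.0815, 0.1975)
t = 0.1975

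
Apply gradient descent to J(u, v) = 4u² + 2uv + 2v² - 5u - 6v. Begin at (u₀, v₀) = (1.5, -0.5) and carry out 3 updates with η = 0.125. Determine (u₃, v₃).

∇J = (8u + 2v - 5, 2u + 4v - 6)
(u₁, v₁) = (1.5, -0.5) − 0.125·(6, -5) = (0.75, 0.125)
(u₂, v₂) = (0.75, 0.125) − 0.125·(1.25, -4) = (0.59375, 0.625)
(u₃, v₃) = (0.59375, 0.625) − 0.125·(1, -2.3125) = (0.46875, 0.9140625)

(0.46875, 0.9140625)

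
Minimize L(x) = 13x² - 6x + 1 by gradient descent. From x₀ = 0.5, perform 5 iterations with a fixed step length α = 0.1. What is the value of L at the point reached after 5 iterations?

103.9155187712

L′(x) = 26x - 6
Step 1: L′(0.5) = 7; x₁ = 0.5 − 0.1·7 = -0.2
Step 2: L′(-0.2) = -11.2; x₂ = -0.2 − 0.1·(-11.2) = 0.92
Step 3: L′(0.92) = 17.92; x₃ = 0.92 − 0.1·17.92 = -0.872
Step 4: L′(-0.872) = -28.672; x₄ = -0.872 − 0.1·(-28.672) = 1.9952
Step 5: L′(1.9952) = 45.8752; x₅ = 1.9952 − 0.1·45.8752 = -2.59232
L(-2.59232) = 103.9155187712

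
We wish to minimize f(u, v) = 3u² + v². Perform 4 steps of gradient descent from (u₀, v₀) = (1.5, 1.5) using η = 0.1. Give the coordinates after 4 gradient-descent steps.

(0.0384, 0.6144)

∇f = (6u, 2v)
Step 1: at (1.5, 1.5), ∇f = (9, 3) → (1.5, 1.5) − 0.1·(9, 3) = (0.6, 1.2)
Step 2: at (0.6, 1.2), ∇f = (3.6, 2.4) → (0.6, 1.2) − 0.1·(3.6, 2.4) = (0.24, 0.96)
Step 3: at (0.24, 0.96), ∇f = (1.44, 1.92) → (0.24, 0.96) − 0.1·(1.44, 1.92) = (0.096, 0.768)
Step 4: at (0.096, 0.768), ∇f = (0.576, 1.536) → (0.096, 0.768) − 0.1·(0.576, 1.536) = (0.0384, 0.6144)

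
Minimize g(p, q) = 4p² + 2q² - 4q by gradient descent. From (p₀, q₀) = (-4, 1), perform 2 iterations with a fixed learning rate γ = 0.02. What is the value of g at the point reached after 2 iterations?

29.86376704

∇g = (8p, 4q - 4)
Step 1: at (-4, 1), ∇g = (-32, 0) → (-4, 1) − 0.02·(-32, 0) = (-3.36, 1)
Step 2: at (-3.36, 1), ∇g = (-26.88, 0) → (-3.36, 1) − 0.02·(-26.88, 0) = (-2.8224, 1)
g(-2.8224, 1) = 29.86376704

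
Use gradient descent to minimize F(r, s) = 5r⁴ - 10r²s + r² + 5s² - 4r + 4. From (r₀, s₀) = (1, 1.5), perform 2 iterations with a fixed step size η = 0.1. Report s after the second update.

∇F = (20r³ - 20rs + 2r - 4, -10r² + 10s)
Step 1: at (1, 1.5), ∇F = (-12, 5) → (1, 1.5) − 0.1·(-12, 5) = (2.2, 1)
Step 2: at (2.2, 1), ∇F = (169.36, -38.4) → (2.2, 1) − 0.1·(169.36, -38.4) = (-14.736, 4.84)
s = 4.84

4.84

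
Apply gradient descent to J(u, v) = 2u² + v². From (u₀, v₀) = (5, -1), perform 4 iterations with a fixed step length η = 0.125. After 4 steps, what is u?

∇J = (4u, 2v)
(u₁, v₁) = (5, -1) − 0.125·(20, -2) = (2.5, -0.75)
(u₂, v₂) = (2.5, -0.75) − 0.125·(10, -1.5) = (1.25, -0.5625)
(u₃, v₃) = (1.25, -0.5625) − 0.125·(5, -1.125) = (0.625, -0.421875)
(u₄, v₄) = (0.625, -0.421875) − 0.125·(2.5, -0.84375) = (0.3125, -0.31640625)
u = 0.3125

0.3125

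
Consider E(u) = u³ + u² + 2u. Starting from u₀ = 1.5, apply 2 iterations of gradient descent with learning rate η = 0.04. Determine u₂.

0.740292

E′(u) = 3u² + 2u + 2
u₁ = 1.5 − 0.04·11.75 = 1.03
u₂ = 1.03 − 0.04·7.2427 = 0.740292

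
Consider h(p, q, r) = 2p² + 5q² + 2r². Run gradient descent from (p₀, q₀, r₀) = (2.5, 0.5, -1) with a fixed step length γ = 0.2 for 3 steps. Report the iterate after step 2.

(0.1, 0.5, -0.04)

∇h = (4p, 10q, 4r)
(p₁, q₁, r₁) = (2.5, 0.5, -1) − 0.2·(10, 5, -4) = (0.5, -0.5, -0.2)
(p₂, q₂, r₂) = (0.5, -0.5, -0.2) − 0.2·(2, -5, -0.8) = (0.1, 0.5, -0.04)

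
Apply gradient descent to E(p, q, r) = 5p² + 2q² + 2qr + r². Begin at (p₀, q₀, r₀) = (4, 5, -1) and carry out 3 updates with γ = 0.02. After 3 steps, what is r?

-1.41984

∇E = (10p, 4q + 2r, 2q + 2r)
Step 1: at (4, 5, -1), ∇E = (40, 18, 8) → (4, 5, -1) − 0.02·(40, 18, 8) = (3.2, 4.64, -1.16)
Step 2: at (3.2, 4.64, -1.16), ∇E = (32, 16.24, 6.96) → (3.2, 4.64, -1.16) − 0.02·(32, 16.24, 6.96) = (2.56, 4.3152, -1.2992)
Step 3: at (2.56, 4.3152, -1.2992), ∇E = (25.6, 14.6624, 6.032) → (2.56, 4.3152, -1.2992) − 0.02·(25.6, 14.6624, 6.032) = (2.048, 4.021952, -1.41984)
r = -1.41984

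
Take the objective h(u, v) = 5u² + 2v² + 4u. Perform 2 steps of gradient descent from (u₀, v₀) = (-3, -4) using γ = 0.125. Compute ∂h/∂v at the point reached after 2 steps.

-4

∇h = (10u + 4, 4v)
Step 1: at (-3, -4), ∇h = (-26, -16) → (-3, -4) − 0.125·(-26, -16) = (0.25, -2)
Step 2: at (0.25, -2), ∇h = (6.5, -8) → (0.25, -2) − 0.125·(6.5, -8) = (-0.5625, -1)
∂h/∂v at (-0.5625, -1) = -4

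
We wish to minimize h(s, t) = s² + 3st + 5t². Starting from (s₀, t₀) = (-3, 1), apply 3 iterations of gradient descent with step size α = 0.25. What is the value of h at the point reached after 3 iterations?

∇h = (2s + 3t, 3s + 10t)
(s₁, t₁) = (-3, 1) − 0.25·(-3, 1) = (-2.25, 0.75)
(s₂, t₂) = (-2.25, 0.75) − 0.25·(-2.25, 0.75) = (-1.6875, 0.5625)
(s₃, t₃) = (-1.6875, 0.5625) − 0.25·(-1.6875, 0.5625) = (-1.265625, 0.421875)
h(-1.265625, 0.421875) = 0.889892578125

0.889892578125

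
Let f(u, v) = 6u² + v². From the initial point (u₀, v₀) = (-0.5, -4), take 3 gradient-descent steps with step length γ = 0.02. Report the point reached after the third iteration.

(-0.219488, -3.538944)

∇f = (12u, 2v)
Step 1: at (-0.5, -4), ∇f = (-6, -8) → (-0.5, -4) − 0.02·(-6, -8) = (-0.38, -3.84)
Step 2: at (-0.38, -3.84), ∇f = (-4.56, -7.68) → (-0.38, -3.84) − 0.02·(-4.56, -7.68) = (-0.2888, -3.6864)
Step 3: at (-0.2888, -3.6864), ∇f = (-3.4656, -7.3728) → (-0.2888, -3.6864) − 0.02·(-3.4656, -7.3728) = (-0.219488, -3.538944)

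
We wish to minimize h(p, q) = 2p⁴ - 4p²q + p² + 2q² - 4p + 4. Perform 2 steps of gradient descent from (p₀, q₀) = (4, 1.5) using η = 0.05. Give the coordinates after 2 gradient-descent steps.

∇h = (8p³ - 8pq + 2p - 4, -4p² + 4q)
Step 1: at (4, 1.5), ∇h = (468, -58) → (4, 1.5) − 0.05·(468, -58) = (-19.4, 4.4)
Step 2: at (-19.4, 4.4), ∇h = (-57770.992, -1487.84) → (-19.4, 4.4) − 0.05·(-57770.992, -1487.84) = (2869.1496, 78.792)

(2869.1496, 78.792)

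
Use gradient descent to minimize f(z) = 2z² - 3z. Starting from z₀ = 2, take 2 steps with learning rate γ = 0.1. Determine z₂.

f′(z) = 4z - 3
Step 1: f′(2) = 5; z₁ = 2 − 0.1·5 = 1.5
Step 2: f′(1.5) = 3; z₂ = 1.5 − 0.1·3 = 1.2

1.2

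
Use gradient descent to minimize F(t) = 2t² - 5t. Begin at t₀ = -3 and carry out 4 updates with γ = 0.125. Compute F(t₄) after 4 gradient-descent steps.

F′(t) = 4t - 5
Step 1: F′(-3) = -17; t₁ = -3 − 0.125·(-17) = -0.875
Step 2: F′(-0.875) = -8.5; t₂ = -0.875 − 0.125·(-8.5) = 0.1875
Step 3: F′(0.1875) = -4.25; t₃ = 0.1875 − 0.125·(-4.25) = 0.71875
Step 4: F′(0.71875) = -2.125; t₄ = 0.71875 − 0.125·(-2.125) = 0.984375
F(0.984375) = -2.98388671875

-2.98388671875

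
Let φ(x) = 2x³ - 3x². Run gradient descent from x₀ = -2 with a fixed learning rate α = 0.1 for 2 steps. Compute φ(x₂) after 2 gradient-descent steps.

φ′(x) = 6x² - 6x
Step 1: φ′(-2) = 36; x₁ = -2 − 0.1·36 = -5.6
Step 2: φ′(-5.6) = 221.76; x₂ = -5.6 − 0.1·221.76 = -27.776
φ(-27.776) = -45173.229617152

-45173.229617152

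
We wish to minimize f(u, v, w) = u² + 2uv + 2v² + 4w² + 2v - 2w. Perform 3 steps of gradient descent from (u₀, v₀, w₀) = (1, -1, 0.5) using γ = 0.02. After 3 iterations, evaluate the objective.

∇f = (2u + 2v, 2u + 4v + 2, 8w - 2)
(u₁, v₁, w₁) = (1, -1, 0.5) − 0.02·(0, 0, 2) = (1, -1, 0.46)
(u₂, v₂, w₂) = (1, -1, 0.46) − 0.02·(0, 0, 1.68) = (1, -1, 0.4264)
(u₃, v₃, w₃) = (1, -1, 0.4264) − 0.02·(0, 0, 1.4112) = (1, -1, 0.398176)
f(1, -1, 0.398176) = -1.162175492096

-1.162175492096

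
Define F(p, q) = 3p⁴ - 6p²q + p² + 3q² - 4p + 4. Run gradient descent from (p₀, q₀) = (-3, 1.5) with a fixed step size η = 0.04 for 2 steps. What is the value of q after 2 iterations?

18.6456

∇F = (12p³ - 12pq + 2p - 4, -6p² + 6q)
Step 1: at (-3, 1.5), ∇F = (-280, -45) → (-3, 1.5) − 0.04·(-280, -45) = (8.2, 3.3)
Step 2: at (8.2, 3.3), ∇F = (6304.096, -383.64) → (8.2, 3.3) − 0.04·(6304.096, -383.64) = (-243.96384, 18.6456)
q = 18.6456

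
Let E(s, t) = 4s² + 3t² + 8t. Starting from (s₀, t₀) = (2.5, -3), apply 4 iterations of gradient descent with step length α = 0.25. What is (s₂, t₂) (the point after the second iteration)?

∇E = (8s, 6t + 8)
Step 1: at (2.5, -3), ∇E = (20, -10) → (2.5, -3) − 0.25·(20, -10) = (-2.5, -0.5)
Step 2: at (-2.5, -0.5), ∇E = (-20, 5) → (-2.5, -0.5) − 0.25·(-20, 5) = (2.5, -1.75)

(2.5, -1.75)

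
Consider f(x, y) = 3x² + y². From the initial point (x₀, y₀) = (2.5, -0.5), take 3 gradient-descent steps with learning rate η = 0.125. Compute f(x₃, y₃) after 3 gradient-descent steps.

0.049072265625

∇f = (6x, 2y)
(x₁, y₁) = (2.5, -0.5) − 0.125·(15, -1) = (0.625, -0.375)
(x₂, y₂) = (0.625, -0.375) − 0.125·(3.75, -0.75) = (0.15625, -0.28125)
(x₃, y₃) = (0.15625, -0.28125) − 0.125·(0.9375, -0.5625) = (0.0390625, -0.2109375)
f(0.0390625, -0.2109375) = 0.049072265625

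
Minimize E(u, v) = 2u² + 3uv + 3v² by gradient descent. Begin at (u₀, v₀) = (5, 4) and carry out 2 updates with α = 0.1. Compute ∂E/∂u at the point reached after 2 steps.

2.7

∇E = (4u + 3v, 3u + 6v)
Step 1: at (5, 4), ∇E = (32, 39) → (5, 4) − 0.1·(32, 39) = (1.8, 0.1)
Step 2: at (1.8, 0.1), ∇E = (7.5, 6) → (1.8, 0.1) − 0.1·(7.5, 6) = (1.05, -0.5)
∂E/∂u at (1.05, -0.5) = 2.7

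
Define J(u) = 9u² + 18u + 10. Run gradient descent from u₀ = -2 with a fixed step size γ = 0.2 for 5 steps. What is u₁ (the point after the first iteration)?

1.6

J′(u) = 18u + 18
Step 1: J′(-2) = -18; u₁ = -2 − 0.2·(-18) = 1.6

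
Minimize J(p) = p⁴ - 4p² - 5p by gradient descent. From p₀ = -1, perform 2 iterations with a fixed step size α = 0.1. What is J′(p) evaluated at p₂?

J′(p) = 4p³ - 8p - 5
p₁ = -1 − 0.1·(-1) = -0.9
p₂ = -0.9 − 0.1·(-0.716) = -0.8284
J′(p) at (-0.8284) = -0.646746601216

-0.646746601216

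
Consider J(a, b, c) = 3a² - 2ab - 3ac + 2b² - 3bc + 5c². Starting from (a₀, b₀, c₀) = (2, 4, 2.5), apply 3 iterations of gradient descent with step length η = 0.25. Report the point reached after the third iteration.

(3.109375, 2.671875, -2.859375)

∇J = (6a - 2b - 3c, -2a + 4b - 3c, -3a - 3b + 10c)
Step 1: at (2, 4, 2.5), ∇J = (-3.5, 4.5, 7) → (2, 4, 2.5) − 0.25·(-3.5, 4.5, 7) = (2.875, 2.875, 0.75)
Step 2: at (2.875, 2.875, 0.75), ∇J = (9.25, 3.5, -9.75) → (2.875, 2.875, 0.75) − 0.25·(9.25, 3.5, -9.75) = (0.5625, 2, 3.1875)
Step 3: at (0.5625, 2, 3.1875), ∇J = (-10.1875, -2.6875, 24.1875) → (0.5625, 2, 3.1875) − 0.25·(-10.1875, -2.6875, 24.1875) = (3.109375, 2.671875, -2.859375)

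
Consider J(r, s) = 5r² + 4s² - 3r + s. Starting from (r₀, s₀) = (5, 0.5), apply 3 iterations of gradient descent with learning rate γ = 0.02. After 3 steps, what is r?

2.7064

∇J = (10r - 3, 8s + 1)
Step 1: at (5, 0.5), ∇J = (47, 5) → (5, 0.5) − 0.02·(47, 5) = (4.06, 0.4)
Step 2: at (4.06, 0.4), ∇J = (37.6, 4.2) → (4.06, 0.4) − 0.02·(37.6, 4.2) = (3.308, 0.316)
Step 3: at (3.308, 0.316), ∇J = (30.08, 3.528) → (3.308, 0.316) − 0.02·(30.08, 3.528) = (2.7064, 0.24544)
r = 2.7064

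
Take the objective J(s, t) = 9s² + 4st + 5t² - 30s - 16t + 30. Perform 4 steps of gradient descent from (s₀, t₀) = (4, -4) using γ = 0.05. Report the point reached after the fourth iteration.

(1.6873, 0.425)

∇J = (18s + 4t - 30, 4s + 10t - 16)
(s₁, t₁) = (4, -4) − 0.05·(26, -40) = (2.7, -2)
(s₂, t₂) = (2.7, -2) − 0.05·(10.6, -25.2) = (2.17, -0.74)
(s₃, t₃) = (2.17, -0.74) − 0.05·(6.1, -14.72) = (1.865, -0.004)
(s₄, t₄) = (1.865, -0.004) − 0.05·(3.554, -8.58) = (1.6873, 0.425)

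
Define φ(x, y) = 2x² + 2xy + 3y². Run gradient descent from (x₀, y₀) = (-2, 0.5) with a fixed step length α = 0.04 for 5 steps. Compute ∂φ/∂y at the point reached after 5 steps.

0.8906624

∇φ = (4x + 2y, 2x + 6y)
(x₁, y₁) = (-2, 0.5) − 0.04·(-7, -1) = (-1.72, 0.54)
(x₂, y₂) = (-1.72, 0.54) − 0.04·(-5.8, -0.2) = (-1.488, 0.548)
(x₃, y₃) = (-1.488, 0.548) − 0.04·(-4.856, 0.312) = (-1.29376, 0.53552)
(x₄, y₄) = (-1.29376, 0.53552) − 0.04·(-4.104, 0.6256) = (-1.1296, 0.510496)
(x₅, y₅) = (-1.1296, 0.510496) − 0.04·(-3.497408, 0.803776) = (-0.98970368, 0.47834496)
∂φ/∂y at (-0.98970368, 0.47834496) = 0.8906624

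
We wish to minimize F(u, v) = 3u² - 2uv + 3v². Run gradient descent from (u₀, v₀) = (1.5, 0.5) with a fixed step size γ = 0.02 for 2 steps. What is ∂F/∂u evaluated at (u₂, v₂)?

∇F = (6u - 2v, -2u + 6v)
(u₁, v₁) = (1.5, 0.5) − 0.02·(8, 0) = (1.34, 0.5)
(u₂, v₂) = (1.34, 0.5) − 0.02·(7.04, 0.32) = (1.1992, 0.4936)
∂F/∂u at (1.1992, 0.4936) = 6.208

6.208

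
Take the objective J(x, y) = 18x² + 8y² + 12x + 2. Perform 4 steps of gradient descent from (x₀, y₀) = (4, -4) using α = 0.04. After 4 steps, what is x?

∇J = (36x + 12, 16y)
(x₁, y₁) = (4, -4) − 0.04·(156, -64) = (-2.24, -1.44)
(x₂, y₂) = (-2.24, -1.44) − 0.04·(-68.64, -23.04) = (0.5056, -0.5184)
(x₃, y₃) = (0.5056, -0.5184) − 0.04·(30.2016, -8.2944) = (-0.702464, -0.186624)
(x₄, y₄) = (-0.702464, -0.186624) − 0.04·(-13.288704, -2.985984) = (-0.17091584, -0.06718464)
x = -0.17091584

-0.17091584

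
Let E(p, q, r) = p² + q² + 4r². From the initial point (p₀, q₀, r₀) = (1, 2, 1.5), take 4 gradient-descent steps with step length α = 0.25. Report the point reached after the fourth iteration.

∇E = (2p, 2q, 8r)
Step 1: at (1, 2, 1.5), ∇E = (2, 4, 12) → (1, 2, 1.5) − 0.25·(2, 4, 12) = (0.5, 1, -1.5)
Step 2: at (0.5, 1, -1.5), ∇E = (1, 2, -12) → (0.5, 1, -1.5) − 0.25·(1, 2, -12) = (0.25, 0.5, 1.5)
Step 3: at (0.25, 0.5, 1.5), ∇E = (0.5, 1, 12) → (0.25, 0.5, 1.5) − 0.25·(0.5, 1, 12) = (0.125, 0.25, -1.5)
Step 4: at (0.125, 0.25, -1.5), ∇E = (0.25, 0.5, -12) → (0.125, 0.25, -1.5) − 0.25·(0.25, 0.5, -12) = (0.0625, 0.125, 1.5)

(0.0625, 0.125, 1.5)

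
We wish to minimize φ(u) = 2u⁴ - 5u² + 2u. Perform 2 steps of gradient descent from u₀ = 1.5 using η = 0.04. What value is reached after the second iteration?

φ′(u) = 8u³ - 10u + 2
u₁ = 1.5 − 0.04·14 = 0.94
u₂ = 0.94 − 0.04·(-0.755328) = 0.97021312

0.97021312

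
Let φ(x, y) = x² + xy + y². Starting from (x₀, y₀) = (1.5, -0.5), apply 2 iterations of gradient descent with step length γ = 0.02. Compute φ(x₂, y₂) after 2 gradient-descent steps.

1.50792988

∇φ = (2x + y, x + 2y)
(x₁, y₁) = (1.5, -0.5) − 0.02·(2.5, 0.5) = (1.45, -0.51)
(x₂, y₂) = (1.45, -0.51) − 0.02·(2.39, 0.43) = (1.4022, -0.5186)
φ(1.4022, -0.5186) = 1.50792988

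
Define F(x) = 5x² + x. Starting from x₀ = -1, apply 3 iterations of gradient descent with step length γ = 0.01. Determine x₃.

-0.7561

F′(x) = 10x + 1
x₁ = -1 − 0.01·(-9) = -0.91
x₂ = -0.91 − 0.01·(-8.1) = -0.829
x₃ = -0.829 − 0.01·(-7.29) = -0.7561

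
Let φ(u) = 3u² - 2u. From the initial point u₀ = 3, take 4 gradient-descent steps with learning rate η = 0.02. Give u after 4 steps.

φ′(u) = 6u - 2
u₁ = 3 − 0.02·16 = 2.68
u₂ = 2.68 − 0.02·14.08 = 2.3984
u₃ = 2.3984 − 0.02·12.3904 = 2.150592
u₄ = 2.150592 − 0.02·10.903552 = 1.93252096

1.93252096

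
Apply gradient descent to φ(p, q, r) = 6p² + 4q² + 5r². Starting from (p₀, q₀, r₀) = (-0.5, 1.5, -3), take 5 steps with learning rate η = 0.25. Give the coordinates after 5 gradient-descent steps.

(16, -1.5, 22.78125)

∇φ = (12p, 8q, 10r)
(p₁, q₁, r₁) = (-0.5, 1.5, -3) − 0.25·(-6, 12, -30) = (1, -1.5, 4.5)
(p₂, q₂, r₂) = (1, -1.5, 4.5) − 0.25·(12, -12, 45) = (-2, 1.5, -6.75)
(p₃, q₃, r₃) = (-2, 1.5, -6.75) − 0.25·(-24, 12, -67.5) = (4, -1.5, 10.125)
(p₄, q₄, r₄) = (4, -1.5, 10.125) − 0.25·(48, -12, 101.25) = (-8, 1.5, -15.1875)
(p₅, q₅, r₅) = (-8, 1.5, -15.1875) − 0.25·(-96, 12, -151.875) = (16, -1.5, 22.78125)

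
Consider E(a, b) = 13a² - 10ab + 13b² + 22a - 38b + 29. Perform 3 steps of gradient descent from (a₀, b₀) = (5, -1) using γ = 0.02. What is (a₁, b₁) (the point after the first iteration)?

∇E = (26a - 10b + 22, -10a + 26b - 38)
(a₁, b₁) = (5, -1) − 0.02·(162, -114) = (1.76, 1.28)

(1.76, 1.28)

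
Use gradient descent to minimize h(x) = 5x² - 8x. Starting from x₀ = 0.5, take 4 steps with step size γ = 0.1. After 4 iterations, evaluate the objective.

h′(x) = 10x - 8
Step 1: h′(0.5) = -3; x₁ = 0.5 − 0.1·(-3) = 0.8
Step 2: h′(0.8) = 0; x₂ = 0.8 − 0.1·0 = 0.8
Step 3: h′(0.8) = 0; x₃ = 0.8 − 0.1·0 = 0.8
Step 4: h′(0.8) = 0; x₄ = 0.8 − 0.1·0 = 0.8
h(0.8) = -3.2

-3.2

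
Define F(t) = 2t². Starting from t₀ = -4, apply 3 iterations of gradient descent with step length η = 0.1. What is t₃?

-0.864

F′(t) = 4t
t₁ = -4 − 0.1·(-16) = -2.4
t₂ = -2.4 − 0.1·(-9.6) = -1.44
t₃ = -1.44 − 0.1·(-5.76) = -0.864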